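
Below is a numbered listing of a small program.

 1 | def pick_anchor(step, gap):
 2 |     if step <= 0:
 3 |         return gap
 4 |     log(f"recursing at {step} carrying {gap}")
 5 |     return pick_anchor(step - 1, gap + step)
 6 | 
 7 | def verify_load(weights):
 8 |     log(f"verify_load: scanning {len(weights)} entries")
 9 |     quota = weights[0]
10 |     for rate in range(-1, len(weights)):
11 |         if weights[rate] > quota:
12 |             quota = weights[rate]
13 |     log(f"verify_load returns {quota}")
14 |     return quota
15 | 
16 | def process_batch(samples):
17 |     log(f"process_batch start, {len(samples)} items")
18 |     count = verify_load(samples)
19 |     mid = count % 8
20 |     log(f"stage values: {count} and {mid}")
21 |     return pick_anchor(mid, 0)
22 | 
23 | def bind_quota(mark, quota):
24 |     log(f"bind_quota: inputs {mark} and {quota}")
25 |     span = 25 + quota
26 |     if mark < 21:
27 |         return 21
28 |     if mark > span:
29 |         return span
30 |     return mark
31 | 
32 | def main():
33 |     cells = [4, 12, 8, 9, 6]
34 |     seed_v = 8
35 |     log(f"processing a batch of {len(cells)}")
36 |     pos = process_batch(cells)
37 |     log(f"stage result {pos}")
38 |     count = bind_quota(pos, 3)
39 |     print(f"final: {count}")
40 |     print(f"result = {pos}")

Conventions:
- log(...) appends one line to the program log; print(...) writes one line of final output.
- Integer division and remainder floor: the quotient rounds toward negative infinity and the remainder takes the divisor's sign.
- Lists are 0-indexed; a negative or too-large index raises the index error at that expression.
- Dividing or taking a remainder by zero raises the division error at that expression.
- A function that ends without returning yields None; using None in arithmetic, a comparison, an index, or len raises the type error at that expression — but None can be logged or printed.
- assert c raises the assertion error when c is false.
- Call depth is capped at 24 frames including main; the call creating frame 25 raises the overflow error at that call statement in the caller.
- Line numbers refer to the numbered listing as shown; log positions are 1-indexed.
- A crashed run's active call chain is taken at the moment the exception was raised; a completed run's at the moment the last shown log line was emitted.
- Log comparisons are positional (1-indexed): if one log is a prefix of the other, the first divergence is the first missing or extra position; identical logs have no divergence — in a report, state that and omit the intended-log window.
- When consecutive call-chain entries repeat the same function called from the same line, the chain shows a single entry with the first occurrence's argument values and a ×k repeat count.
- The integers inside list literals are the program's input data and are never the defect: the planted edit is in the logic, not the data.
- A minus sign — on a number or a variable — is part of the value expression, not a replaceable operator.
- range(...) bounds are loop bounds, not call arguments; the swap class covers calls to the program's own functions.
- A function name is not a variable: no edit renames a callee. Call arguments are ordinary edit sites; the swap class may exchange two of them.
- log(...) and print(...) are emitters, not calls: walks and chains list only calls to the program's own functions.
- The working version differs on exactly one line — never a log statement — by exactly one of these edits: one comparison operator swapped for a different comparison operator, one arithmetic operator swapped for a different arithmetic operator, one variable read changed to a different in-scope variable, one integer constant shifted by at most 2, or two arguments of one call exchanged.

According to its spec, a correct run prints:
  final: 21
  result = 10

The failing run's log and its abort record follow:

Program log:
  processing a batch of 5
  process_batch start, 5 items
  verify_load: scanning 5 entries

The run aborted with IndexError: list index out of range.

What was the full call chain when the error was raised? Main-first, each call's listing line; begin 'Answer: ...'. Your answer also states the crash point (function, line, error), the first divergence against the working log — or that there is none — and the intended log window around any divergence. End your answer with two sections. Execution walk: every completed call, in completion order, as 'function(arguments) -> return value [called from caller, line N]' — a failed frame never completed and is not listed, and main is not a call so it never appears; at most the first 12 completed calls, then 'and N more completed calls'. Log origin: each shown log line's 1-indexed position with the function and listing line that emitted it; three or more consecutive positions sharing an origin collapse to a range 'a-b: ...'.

Answer: main -> process_batch (called at line 36) -> verify_load (called at line 18).
Key observation: The faulty run's log stops after 3 lines; the working version's next line would be 'verify_load returns 12'.
Crash: verify_load, line 11, IndexError.
First divergence: position 4 — the faulty run's log ends after 3 lines; the working version continues with 'verify_load returns 12'.
Intended log window:
  2: process_batch start, 5 items
  3: verify_load: scanning 5 entries
  4: verify_load returns 12
  5: stage values: 12 and 4
Execution walk:
  (no call completed)
Log line origins:
  1: logged in main at line 35
  2: logged in process_batch at line 17
  3: logged in verify_load at line 8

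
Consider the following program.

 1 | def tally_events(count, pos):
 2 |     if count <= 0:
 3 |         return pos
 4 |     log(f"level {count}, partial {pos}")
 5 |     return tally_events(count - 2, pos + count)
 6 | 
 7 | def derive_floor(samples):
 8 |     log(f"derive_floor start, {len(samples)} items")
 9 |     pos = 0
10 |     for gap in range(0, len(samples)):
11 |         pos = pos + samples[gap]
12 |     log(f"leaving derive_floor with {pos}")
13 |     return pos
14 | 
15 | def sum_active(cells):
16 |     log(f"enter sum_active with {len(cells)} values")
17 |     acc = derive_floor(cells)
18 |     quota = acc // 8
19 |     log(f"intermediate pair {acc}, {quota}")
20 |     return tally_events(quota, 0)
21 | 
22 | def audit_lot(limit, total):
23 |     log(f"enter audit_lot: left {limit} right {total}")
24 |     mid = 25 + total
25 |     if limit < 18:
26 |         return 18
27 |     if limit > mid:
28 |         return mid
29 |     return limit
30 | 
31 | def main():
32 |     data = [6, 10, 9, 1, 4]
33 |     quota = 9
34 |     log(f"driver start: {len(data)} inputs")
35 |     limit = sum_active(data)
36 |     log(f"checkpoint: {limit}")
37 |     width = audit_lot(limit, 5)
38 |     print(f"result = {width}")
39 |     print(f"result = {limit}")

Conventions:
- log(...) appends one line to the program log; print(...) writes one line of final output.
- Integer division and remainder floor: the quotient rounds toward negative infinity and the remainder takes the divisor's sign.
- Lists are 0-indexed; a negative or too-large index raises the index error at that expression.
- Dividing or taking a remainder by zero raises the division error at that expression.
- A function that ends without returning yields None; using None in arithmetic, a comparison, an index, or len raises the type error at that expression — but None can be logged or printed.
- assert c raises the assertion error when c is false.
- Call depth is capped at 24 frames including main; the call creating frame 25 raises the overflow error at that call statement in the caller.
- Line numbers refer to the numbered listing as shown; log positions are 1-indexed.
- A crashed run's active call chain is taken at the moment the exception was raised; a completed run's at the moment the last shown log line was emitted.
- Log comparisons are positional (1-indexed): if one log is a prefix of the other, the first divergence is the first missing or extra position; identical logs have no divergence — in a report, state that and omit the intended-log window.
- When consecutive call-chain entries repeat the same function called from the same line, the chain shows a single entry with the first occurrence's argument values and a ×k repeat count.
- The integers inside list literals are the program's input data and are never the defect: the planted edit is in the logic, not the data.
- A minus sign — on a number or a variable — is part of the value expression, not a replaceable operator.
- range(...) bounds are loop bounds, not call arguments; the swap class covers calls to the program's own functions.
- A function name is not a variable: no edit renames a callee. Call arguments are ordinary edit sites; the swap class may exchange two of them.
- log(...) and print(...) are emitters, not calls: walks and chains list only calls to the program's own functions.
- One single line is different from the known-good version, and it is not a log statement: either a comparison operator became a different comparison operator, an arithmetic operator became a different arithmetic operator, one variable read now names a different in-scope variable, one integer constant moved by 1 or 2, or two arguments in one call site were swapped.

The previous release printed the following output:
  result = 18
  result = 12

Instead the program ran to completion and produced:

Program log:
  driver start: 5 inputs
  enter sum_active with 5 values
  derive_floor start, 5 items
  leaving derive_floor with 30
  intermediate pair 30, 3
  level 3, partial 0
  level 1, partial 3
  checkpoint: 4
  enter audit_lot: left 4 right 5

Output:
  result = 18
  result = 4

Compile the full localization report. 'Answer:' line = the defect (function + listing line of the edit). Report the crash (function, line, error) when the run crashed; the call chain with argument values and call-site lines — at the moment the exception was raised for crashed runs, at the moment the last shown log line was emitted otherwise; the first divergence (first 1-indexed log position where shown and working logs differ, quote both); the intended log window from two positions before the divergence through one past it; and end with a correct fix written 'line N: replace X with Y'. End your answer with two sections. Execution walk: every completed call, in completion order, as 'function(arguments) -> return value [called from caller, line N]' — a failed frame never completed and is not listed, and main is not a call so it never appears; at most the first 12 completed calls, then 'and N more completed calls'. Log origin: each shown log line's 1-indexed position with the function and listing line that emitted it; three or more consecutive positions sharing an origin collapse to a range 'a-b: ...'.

Answer: the defect is in sum_active at line 18.
Core observation: The earliest visible damage is log position 5 — 'intermediate pair 30, 3' rather than the intended 'intermediate pair 30, 6'.
Call chain: main -> audit_lot(4, 5) (called at line 37).
First divergence: at position 5 the run shows 'intermediate pair 30, 3' where the working version logs 'intermediate pair 30, 6'.
Intended log window:
  3: derive_floor start, 5 items
  4: leaving derive_floor with 30
  5: intermediate pair 30, 6
  6: level 6, partial 0
Execution walk:
  derive_floor([6, 10, 9, 1, 4]) -> 30  [called from sum_active, line 17]
  tally_events(-1, 4) -> 4  [called from tally_events, line 5]
  tally_events(1, 3) -> 4  [called from tally_events, line 5]
  tally_events(3, 0) -> 4  [called from sum_active, line 20]
  sum_active([6, 10, 9, 1, 4]) -> 4  [called from main, line 35]
  audit_lot(4, 5) -> 18  [called from main, line 37]
Log line origins:
  1: from main, line 34
  2: from sum_active, line 16
  3: from derive_floor, line 8
  4: from derive_floor, line 12
  5: from sum_active, line 19
  6: from tally_events, line 4
  7: from tally_events, line 4
  8: from main, line 36
  9: from audit_lot, line 23
A correct fix: line 18: replace `//` with `%`.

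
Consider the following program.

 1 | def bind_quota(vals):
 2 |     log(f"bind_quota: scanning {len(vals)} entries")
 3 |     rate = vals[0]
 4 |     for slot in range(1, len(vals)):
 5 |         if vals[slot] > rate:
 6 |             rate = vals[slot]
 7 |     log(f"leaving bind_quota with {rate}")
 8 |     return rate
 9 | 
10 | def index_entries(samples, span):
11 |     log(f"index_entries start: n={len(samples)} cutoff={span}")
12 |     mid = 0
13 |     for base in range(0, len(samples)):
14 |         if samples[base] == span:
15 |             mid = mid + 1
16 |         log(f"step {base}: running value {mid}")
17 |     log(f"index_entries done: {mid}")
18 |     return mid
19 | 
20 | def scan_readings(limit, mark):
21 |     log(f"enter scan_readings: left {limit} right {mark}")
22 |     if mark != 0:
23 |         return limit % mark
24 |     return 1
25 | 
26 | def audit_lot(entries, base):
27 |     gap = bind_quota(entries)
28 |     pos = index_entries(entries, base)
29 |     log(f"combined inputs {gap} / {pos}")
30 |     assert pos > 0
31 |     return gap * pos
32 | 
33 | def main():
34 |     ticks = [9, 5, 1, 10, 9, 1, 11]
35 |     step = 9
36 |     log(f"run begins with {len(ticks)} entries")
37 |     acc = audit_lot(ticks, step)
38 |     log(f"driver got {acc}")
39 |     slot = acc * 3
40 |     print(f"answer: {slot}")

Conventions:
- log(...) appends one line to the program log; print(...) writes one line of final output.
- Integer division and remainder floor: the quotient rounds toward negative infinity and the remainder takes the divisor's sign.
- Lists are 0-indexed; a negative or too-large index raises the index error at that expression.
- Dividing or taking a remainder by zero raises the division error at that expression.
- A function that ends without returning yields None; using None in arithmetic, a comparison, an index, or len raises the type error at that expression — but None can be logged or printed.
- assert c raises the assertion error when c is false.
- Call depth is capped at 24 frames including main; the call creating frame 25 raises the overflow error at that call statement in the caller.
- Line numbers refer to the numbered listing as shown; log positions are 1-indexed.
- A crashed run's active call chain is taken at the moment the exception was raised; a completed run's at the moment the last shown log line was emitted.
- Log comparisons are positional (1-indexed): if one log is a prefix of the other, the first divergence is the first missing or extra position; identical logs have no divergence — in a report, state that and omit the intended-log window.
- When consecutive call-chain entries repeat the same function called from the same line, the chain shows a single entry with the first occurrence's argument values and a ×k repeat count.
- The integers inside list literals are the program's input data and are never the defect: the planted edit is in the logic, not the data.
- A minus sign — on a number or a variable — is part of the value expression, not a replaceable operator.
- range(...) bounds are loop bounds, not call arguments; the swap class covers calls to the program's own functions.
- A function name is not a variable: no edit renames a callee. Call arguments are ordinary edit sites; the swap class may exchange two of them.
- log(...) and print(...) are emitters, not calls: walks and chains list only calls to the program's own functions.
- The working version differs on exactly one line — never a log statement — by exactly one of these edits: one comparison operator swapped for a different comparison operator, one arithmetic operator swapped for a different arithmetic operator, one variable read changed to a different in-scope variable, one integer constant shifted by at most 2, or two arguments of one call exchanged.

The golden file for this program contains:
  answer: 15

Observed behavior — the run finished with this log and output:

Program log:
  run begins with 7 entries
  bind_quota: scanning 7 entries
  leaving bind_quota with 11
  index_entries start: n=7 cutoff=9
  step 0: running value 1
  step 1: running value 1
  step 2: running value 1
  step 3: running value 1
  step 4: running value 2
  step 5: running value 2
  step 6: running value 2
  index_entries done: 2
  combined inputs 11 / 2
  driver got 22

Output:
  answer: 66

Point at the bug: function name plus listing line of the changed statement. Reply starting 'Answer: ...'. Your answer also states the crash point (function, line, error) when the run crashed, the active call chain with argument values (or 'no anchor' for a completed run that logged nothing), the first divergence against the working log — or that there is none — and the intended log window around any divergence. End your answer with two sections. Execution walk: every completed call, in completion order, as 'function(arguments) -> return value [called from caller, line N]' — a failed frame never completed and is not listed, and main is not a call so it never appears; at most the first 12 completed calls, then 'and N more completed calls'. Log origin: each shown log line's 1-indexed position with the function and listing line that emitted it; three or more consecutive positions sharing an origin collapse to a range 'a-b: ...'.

Answer: the defect is in audit_lot at line 31.
The tell: Position 14 is the first bad log line: 'driver got 22' should read 'driver got 5'.
Call chain: main.
First divergence: position 14; shown 'driver got 22' vs intended 'driver got 5'.
Intended log window:
  12: index_entries done: 2
  13: combined inputs 11 / 2
  14: driver got 5
Execution walk:
  bind_quota([9, 5, 1, 10, 9, 1, 11]) -> 11  [called from audit_lot, line 27]
  index_entries([9, 5, 1, 10, 9, 1, 11], 9) -> 2  [called from audit_lot, line 28]
  audit_lot([9, 5, 1, 10, 9, 1, 11], 9) -> 22  [called from main, line 37]
Log origin:
  1: from main, line 36
  2: from bind_quota, line 2
  3: from bind_quota, line 7
  4: from index_entries, line 11
  5-11: from index_entries, line 16
  12: from index_entries, line 17
  13: from audit_lot, line 29
  14: from main, line 38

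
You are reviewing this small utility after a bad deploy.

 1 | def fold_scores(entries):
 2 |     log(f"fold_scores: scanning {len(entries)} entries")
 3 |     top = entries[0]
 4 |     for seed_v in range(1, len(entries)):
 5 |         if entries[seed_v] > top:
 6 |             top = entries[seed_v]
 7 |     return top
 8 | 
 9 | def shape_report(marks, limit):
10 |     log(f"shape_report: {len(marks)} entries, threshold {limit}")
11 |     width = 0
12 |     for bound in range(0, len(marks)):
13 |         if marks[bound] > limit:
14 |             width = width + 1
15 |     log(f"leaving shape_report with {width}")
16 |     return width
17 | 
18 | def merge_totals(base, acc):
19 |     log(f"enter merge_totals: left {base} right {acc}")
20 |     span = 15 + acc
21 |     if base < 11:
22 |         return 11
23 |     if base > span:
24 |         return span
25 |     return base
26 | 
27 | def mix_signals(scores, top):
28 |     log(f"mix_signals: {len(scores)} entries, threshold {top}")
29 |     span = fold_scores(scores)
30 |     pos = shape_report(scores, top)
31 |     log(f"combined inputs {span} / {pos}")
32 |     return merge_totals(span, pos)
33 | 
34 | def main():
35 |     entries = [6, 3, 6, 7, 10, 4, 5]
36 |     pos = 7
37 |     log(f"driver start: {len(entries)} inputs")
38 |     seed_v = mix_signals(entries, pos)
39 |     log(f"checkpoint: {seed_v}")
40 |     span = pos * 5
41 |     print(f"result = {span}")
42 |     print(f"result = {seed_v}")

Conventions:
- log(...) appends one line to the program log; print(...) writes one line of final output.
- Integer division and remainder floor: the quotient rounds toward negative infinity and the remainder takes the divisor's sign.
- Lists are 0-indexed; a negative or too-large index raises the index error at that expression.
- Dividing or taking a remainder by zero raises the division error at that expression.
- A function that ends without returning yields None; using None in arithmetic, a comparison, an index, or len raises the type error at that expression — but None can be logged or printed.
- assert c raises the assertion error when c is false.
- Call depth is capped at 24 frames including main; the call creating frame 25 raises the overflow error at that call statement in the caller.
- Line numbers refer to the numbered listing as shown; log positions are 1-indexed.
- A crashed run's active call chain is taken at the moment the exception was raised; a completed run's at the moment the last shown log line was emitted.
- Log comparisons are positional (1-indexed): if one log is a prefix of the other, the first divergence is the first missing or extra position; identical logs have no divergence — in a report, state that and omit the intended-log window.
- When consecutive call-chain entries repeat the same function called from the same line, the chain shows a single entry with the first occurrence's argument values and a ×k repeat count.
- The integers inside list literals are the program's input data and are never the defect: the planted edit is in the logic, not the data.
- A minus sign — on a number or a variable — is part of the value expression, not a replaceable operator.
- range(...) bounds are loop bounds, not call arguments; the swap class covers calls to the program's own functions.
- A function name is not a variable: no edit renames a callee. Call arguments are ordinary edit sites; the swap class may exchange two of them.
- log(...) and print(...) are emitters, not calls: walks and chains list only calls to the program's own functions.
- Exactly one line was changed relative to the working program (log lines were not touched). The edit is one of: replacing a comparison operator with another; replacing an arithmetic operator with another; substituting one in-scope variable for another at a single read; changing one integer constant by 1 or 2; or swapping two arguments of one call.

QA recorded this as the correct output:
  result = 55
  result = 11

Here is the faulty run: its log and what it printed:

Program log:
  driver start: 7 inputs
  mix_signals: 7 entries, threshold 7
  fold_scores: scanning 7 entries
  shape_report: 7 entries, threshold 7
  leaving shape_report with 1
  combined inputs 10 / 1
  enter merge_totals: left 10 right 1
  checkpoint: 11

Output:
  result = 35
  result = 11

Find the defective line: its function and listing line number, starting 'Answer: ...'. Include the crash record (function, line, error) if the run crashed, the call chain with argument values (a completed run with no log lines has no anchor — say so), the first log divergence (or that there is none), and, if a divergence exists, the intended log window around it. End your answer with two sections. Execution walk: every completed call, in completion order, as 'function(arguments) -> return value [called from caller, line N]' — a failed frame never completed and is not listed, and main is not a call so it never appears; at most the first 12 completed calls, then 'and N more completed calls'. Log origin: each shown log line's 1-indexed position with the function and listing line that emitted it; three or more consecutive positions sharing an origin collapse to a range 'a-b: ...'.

Answer: the defect is in main at line 40.
Key observation: No log line changed; the fault shows up purely in the output.
Call chain: main.
First divergence: none (the log streams are identical).
Execution walk:
  fold_scores([6, 3, 6, 7, 10, 4, 5]) -> 10  [called from mix_signals, line 29]
  shape_report([6, 3, 6, 7, 10, 4, 5], 7) -> 1  [called from mix_signals, line 30]
  merge_totals(10, 1) -> 11  [called from mix_signals, line 32]
  mix_signals([6, 3, 6, 7, 10, 4, 5], 7) -> 11  [called from main, line 38]
Origin of each log line:
  1: logged in main at line 37
  2: logged in mix_signals at line 28
  3: logged in fold_scores at line 2
  4: logged in shape_report at line 10
  5: logged in shape_report at line 15
  6: logged in mix_signals at line 31
  7: logged in merge_totals at line 19
  8: logged in main at line 39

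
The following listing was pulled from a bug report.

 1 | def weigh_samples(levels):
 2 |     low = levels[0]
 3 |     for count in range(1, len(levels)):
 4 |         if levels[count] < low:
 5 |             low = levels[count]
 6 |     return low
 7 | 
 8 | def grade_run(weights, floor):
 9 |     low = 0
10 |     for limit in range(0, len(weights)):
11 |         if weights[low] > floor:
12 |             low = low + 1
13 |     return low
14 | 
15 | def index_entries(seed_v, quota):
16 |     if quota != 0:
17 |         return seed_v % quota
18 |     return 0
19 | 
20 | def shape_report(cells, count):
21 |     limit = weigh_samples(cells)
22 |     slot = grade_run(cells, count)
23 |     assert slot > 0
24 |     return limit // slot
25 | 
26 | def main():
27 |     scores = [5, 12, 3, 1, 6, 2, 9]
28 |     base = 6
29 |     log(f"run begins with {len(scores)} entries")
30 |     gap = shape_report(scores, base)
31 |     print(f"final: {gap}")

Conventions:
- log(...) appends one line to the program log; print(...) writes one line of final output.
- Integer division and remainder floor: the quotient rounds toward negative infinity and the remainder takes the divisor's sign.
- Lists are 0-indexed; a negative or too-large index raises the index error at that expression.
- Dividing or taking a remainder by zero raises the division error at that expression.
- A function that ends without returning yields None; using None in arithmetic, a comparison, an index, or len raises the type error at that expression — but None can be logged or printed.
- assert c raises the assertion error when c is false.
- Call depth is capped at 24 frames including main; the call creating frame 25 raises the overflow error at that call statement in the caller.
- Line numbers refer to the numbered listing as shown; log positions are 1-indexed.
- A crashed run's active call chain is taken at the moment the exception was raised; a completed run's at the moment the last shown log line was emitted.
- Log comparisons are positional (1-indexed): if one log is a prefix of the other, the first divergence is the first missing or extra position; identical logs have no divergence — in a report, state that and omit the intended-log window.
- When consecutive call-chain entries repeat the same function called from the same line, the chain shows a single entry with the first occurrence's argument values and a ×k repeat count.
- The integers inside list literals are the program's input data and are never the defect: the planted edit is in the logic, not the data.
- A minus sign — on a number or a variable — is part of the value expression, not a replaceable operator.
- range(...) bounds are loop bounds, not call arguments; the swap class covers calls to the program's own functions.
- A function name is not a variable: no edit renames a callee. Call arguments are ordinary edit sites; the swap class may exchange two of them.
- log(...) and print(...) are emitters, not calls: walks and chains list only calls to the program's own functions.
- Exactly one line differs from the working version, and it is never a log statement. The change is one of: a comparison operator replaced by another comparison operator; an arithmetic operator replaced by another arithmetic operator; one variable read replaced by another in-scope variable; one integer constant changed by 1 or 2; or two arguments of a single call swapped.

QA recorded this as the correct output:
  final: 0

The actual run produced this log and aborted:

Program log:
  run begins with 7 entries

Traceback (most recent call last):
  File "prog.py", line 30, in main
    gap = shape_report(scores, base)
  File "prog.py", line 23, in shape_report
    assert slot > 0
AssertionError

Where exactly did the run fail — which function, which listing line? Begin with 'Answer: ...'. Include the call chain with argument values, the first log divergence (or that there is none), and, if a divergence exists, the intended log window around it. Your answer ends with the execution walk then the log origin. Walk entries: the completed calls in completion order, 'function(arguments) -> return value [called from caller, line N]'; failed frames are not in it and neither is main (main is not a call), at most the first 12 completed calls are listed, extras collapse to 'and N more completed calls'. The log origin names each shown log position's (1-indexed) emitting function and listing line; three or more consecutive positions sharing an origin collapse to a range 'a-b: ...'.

Answer: the error was raised in shape_report, line 23.
The tell: The log gives no warning — it matches the intended run right up to the abort.
Call chain: main -> shape_report([5, 12, 3, 1, 6, 2, 9], 6) (called at line 30).
First divergence: none; the two logs match at every position.
Execution walk:
  weigh_samples([5, 12, 3, 1, 6, 2, 9]) -> 1  [called from shape_report, line 21]
  grade_run([5, 12, 3, 1, 6, 2, 9], 6) -> 0  [called from shape_report, line 22]
Origin of each log line:
  1: logged in main at line 29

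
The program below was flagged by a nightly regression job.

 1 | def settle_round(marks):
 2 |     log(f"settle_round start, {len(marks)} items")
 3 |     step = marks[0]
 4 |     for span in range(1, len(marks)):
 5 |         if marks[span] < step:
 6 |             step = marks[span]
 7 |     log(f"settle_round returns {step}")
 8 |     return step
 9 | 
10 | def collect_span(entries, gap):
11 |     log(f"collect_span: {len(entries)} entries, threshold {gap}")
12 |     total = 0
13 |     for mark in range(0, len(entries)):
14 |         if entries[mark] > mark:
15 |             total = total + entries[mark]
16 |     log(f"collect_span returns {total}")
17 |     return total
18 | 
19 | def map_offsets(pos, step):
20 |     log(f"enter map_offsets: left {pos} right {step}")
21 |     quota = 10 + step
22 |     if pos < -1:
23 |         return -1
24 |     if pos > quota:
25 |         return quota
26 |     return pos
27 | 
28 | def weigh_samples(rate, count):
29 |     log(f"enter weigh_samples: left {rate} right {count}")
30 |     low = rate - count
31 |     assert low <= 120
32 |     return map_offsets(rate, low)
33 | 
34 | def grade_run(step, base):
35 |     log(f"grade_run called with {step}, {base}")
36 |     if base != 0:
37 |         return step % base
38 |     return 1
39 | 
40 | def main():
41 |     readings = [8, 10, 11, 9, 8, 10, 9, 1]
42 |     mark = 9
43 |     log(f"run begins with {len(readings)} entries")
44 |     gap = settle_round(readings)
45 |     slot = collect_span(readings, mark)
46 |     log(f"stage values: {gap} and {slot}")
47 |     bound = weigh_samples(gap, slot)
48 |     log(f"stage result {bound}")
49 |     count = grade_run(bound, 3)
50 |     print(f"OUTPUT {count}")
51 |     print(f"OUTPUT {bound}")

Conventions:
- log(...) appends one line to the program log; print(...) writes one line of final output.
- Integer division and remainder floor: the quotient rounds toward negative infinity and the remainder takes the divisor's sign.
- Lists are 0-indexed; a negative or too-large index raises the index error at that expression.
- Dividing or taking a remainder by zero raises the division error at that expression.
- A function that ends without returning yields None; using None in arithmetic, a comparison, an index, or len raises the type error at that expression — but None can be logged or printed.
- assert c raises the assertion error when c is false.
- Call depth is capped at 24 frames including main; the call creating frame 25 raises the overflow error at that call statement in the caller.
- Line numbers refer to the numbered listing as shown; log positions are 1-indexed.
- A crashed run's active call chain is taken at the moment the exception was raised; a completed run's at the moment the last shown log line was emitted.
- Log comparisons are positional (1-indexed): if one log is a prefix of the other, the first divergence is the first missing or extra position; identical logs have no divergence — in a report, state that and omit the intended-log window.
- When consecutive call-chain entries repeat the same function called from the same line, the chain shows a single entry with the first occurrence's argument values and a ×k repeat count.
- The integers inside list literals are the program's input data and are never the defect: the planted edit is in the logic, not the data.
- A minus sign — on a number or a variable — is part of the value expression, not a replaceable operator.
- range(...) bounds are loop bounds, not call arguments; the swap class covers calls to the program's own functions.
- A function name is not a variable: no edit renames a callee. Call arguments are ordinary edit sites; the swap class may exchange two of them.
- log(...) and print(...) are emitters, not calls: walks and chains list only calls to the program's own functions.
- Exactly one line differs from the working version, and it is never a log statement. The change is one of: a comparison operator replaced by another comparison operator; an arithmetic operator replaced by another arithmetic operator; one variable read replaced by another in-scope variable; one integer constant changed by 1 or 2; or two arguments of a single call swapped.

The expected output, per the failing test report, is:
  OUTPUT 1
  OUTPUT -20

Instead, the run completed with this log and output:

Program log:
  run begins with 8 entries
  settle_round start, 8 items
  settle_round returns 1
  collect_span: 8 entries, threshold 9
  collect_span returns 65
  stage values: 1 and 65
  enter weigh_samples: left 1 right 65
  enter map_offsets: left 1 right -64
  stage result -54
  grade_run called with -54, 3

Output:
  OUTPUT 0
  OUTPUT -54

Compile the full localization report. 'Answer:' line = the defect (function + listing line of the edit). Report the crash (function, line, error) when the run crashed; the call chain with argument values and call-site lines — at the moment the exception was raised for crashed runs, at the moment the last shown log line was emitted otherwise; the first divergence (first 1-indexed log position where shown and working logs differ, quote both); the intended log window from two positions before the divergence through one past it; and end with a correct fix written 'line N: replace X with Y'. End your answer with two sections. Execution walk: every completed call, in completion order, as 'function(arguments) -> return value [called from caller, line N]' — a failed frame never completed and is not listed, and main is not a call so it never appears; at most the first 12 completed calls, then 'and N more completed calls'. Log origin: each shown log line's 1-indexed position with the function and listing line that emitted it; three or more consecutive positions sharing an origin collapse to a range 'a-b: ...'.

Answer: the defect is in collect_span at line 14.
The tell: At log position 5 the runs split — shown 'collect_span returns 65', but the working version logs 'collect_span returns 31'.
Call chain: main -> grade_run(-54, 3) (called at line 49).
First divergence: position 5; shown 'collect_span returns 65' vs intended 'collect_span returns 31'.
Intended log window:
  3: settle_round returns 1
  4: collect_span: 8 entries, threshold 9
  5: collect_span returns 31
  6: stage values: 1 and 31
Execution walk:
  settle_round([8, 10, 11, 9, 8, 10, 9, 1]) -> 1  [called from main, line 44]
  collect_span([8, 10, 11, 9, 8, 10, 9, 1], 9) -> 65  [called from main, line 45]
  map_offsets(1, -64) -> -54  [called from weigh_samples, line 32]
  weigh_samples(1, 65) -> -54  [called from main, line 47]
  grade_run(-54, 3) -> 0  [called from main, line 49]
Log origins:
  1: logged in main at line 43
  2: logged in settle_round at line 2
  3: logged in settle_round at line 7
  4: logged in collect_span at line 11
  5: logged in collect_span at line 16
  6: logged in main at line 46
  7: logged in weigh_samples at line 29
  8: logged in map_offsets at line 20
  9: logged in main at line 48
  10: logged in grade_run at line 35
A correct fix: line 14: replace `entries[mark] > mark` with `entries[mark] > gap`.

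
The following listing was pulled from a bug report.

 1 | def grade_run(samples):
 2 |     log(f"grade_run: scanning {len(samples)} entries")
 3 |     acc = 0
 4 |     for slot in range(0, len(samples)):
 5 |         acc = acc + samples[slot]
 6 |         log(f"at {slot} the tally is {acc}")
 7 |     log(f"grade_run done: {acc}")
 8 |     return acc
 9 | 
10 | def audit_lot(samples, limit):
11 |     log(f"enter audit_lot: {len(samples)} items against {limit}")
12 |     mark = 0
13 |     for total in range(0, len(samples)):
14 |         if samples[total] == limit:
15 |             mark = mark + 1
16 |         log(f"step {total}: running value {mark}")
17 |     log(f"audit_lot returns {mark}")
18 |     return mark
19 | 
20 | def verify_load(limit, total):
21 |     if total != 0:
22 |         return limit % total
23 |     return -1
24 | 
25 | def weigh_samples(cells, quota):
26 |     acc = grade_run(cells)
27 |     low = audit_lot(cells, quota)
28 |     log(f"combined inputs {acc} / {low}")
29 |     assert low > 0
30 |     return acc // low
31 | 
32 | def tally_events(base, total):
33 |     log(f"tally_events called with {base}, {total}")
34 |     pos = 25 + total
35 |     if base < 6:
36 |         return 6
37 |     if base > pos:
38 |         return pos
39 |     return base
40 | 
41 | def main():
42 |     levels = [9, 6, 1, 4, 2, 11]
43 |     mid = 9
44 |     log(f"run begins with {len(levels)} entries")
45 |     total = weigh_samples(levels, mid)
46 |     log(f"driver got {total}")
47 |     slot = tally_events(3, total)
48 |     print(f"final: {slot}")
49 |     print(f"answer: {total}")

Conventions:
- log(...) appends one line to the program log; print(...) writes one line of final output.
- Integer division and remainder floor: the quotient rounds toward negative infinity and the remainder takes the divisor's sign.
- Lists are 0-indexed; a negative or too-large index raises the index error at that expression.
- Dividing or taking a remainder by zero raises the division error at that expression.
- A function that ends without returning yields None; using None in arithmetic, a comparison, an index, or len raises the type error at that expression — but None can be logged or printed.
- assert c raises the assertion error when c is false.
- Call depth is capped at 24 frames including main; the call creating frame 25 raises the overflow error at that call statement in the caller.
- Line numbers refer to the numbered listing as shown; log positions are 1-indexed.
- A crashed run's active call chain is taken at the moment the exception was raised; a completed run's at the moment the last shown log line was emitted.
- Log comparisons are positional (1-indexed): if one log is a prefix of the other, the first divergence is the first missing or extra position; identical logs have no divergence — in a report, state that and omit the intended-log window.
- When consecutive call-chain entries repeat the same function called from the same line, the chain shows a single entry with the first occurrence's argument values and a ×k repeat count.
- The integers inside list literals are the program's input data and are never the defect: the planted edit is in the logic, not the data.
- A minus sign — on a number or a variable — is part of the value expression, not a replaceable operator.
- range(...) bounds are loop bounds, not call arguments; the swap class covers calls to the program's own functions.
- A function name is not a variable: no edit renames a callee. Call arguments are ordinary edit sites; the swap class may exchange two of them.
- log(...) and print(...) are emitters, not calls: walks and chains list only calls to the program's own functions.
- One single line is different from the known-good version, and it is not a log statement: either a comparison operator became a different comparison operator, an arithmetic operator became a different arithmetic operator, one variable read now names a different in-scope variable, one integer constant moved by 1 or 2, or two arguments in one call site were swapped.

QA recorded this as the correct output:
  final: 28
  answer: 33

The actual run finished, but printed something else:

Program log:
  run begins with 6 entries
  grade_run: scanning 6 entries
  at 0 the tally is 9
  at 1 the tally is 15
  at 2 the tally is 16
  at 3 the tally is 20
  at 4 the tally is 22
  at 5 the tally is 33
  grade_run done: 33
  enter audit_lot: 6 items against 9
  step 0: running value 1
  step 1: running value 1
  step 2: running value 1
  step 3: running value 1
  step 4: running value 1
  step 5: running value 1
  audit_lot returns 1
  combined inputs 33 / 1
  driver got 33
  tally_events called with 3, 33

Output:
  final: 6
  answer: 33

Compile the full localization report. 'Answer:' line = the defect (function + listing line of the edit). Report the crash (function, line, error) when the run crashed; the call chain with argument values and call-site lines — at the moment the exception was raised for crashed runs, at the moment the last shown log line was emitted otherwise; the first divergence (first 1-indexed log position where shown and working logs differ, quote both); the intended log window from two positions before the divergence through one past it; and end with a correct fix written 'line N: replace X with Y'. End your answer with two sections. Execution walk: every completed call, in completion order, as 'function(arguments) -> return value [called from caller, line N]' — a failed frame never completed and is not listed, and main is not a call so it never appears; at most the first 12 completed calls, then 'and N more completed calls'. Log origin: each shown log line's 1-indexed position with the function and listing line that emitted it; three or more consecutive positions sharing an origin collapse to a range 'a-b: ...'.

Answer: the defect is in main at line 47.
The tell: Everything matches until log position 20, which reads 'tally_events called with 3, 33' in place of 'tally_events called with 33, 3'.
Call chain: main -> tally_events(3, 33) (called at line 47).
First divergence: at position 20 the run shows 'tally_events called with 3, 33' where the working version logs 'tally_events called with 33, 3'.
Intended log window:
  18: combined inputs 33 / 1
  19: driver got 33
  20: tally_events called with 33, 3
Execution walk:
  grade_run([9, 6, 1, 4, 2, 11]) -> 33  [called from weigh_samples, line 26]
  audit_lot([9, 6, 1, 4, 2, 11], 9) -> 1  [called from weigh_samples, line 27]
  weigh_samples([9, 6, 1, 4, 2, 11], 9) -> 33  [called from main, line 45]
  tally_events(3, 33) -> 6  [called from main, line 47]
Log origin:
  1: logged in main at line 44
  2: logged in grade_run at line 2
  3-8: logged in grade_run at line 6
  9: logged in grade_run at line 7
  10: logged in audit_lot at line 11
  11-16: logged in audit_lot at line 16
  17: logged in audit_lot at line 17
  18: logged in weigh_samples at line 28
  19: logged in main at line 46
  20: logged in tally_events at line 33
A correct fix: line 47: replace `tally_events(3, total)` with `tally_events(total, 3)`.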